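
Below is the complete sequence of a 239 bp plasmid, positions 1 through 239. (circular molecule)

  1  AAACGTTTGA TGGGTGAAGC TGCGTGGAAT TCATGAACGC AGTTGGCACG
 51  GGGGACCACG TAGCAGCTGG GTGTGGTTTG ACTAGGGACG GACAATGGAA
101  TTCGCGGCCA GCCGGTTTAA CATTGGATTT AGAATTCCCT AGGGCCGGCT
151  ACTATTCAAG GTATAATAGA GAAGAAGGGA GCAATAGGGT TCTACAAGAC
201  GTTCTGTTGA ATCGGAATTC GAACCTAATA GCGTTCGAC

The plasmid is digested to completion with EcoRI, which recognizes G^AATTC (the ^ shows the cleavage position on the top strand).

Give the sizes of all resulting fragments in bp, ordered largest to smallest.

EcoRI sites (GAATTC) start at positions 27, 98, 132, 215.
EcoRI cuts after the first base of each site, so after positions 27, 98, 132, 215.
Circular molecule, 4 cuts → 4 fragments:
  28–98 → 71 bp
  99–132 → 34 bp
  133–215 → 83 bp
  216–239 then 1–27 → 24 + 27 = 51 bp
Sorted largest to smallest: 83, 71, 51, 34 bp.

83, 71, 51, 34 bp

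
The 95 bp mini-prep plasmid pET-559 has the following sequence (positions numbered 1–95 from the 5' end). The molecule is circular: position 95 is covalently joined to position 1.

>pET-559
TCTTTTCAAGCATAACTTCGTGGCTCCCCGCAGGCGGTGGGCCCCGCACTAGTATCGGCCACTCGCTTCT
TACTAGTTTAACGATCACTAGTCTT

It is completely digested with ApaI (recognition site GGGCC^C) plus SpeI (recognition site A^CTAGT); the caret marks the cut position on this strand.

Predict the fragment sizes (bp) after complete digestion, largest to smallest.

The ApaI site (GGGCCC) starts at position 39.
ApaI cuts after base 5 of each site (before the last base), so after position 43.
SpeI sites (ACTAGT) start at positions 48, 72, 87.
SpeI cuts after the first base of each site, so after positions 48, 72, 87.
Combined cut positions: 43, 48, 72, 87.
Circular molecule, 4 cuts → 4 fragments:
  44–48 → 5 bp
  49–72 → 24 bp
  73–87 → 15 bp
  88–95 then 1–43 → 8 + 43 = 51 bp
Sorted largest to smallest: 51, 24, 15, 5 bp.

51, 24, 15, 5 bp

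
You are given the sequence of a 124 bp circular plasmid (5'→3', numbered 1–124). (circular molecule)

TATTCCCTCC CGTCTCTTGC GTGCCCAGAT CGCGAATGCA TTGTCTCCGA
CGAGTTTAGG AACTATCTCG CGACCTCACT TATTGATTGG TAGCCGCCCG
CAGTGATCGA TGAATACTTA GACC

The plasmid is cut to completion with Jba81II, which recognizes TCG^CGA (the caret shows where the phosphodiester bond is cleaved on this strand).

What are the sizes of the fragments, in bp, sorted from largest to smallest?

Jba81II sites (TCGCGA) start at positions 30, 68.
Jba81II cuts after base 3 of each site, so after positions 32, 70.
Circular molecule, 2 cuts → 2 fragments:
  33–70 → 38 bp
  71–124 then 1–32 → 54 + 32 = 86 bp
Sorted largest to smallest: 86, 38 bp.

86, 38 bp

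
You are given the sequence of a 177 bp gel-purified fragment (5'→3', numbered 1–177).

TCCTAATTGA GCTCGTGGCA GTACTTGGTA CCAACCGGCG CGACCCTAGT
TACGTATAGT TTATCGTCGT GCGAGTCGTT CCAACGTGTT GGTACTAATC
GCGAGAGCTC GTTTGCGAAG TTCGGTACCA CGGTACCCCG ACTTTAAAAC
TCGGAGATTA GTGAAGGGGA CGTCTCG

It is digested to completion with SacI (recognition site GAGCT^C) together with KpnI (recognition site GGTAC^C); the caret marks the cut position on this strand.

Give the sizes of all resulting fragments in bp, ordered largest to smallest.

SacI sites (GAGCTC) start at positions 9, 105.
SacI cuts after base 5 of each site (before the last base), so after positions 13, 109.
KpnI sites (GGTACC) start at positions 27, 124, 132.
KpnI cuts after base 5 of each site (before the last base), so after positions 31, 128, 136.
Combined cut positions: 13, 31, 109, 128, 136.
Linear molecule, 5 cuts → 6 fragments:
  1–13 → 13 bp
  14–31 → 18 bp
  32–109 → 78 bp
  110–128 → 19 bp
  129–136 → 8 bp
  137–177 → 41 bp
Sorted largest to smallest: 78, 41, 19, 18, 13, 8 bp.

78, 41, 19, 18, 13, 8 bp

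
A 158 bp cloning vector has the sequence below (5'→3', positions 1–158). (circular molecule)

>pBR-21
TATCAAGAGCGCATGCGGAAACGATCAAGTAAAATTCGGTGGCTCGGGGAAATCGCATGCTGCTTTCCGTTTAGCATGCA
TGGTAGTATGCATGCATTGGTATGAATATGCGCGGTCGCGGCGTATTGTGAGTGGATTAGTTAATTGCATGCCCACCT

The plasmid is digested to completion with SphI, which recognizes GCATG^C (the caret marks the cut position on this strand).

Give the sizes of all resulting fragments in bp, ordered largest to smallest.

57, 44, 22, 19, 16 bp

SphI sites (GCATGC) start at positions 11, 55, 74, 90, 147.
SphI cuts after base 5 of each site (before the last base), so after positions 15, 59, 78, 94, 151.
Circular molecule, 5 cuts → 5 fragments:
  16–59 → 44 bp
  60–78 → 19 bp
  79–94 → 16 bp
  95–151 → 57 bp
  152–158 then 1–15 → 7 + 15 = 22 bp
Sorted largest to smallest: 57, 44, 22, 19, 16 bp.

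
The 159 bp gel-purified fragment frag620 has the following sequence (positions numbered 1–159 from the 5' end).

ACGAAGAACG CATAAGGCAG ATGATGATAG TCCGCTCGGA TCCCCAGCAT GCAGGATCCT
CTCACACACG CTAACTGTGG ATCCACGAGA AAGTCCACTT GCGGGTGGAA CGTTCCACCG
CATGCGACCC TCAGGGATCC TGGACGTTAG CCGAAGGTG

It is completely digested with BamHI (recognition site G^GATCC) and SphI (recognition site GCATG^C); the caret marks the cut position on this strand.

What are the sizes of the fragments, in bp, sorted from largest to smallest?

BamHI sites (GGATCC) start at positions 38, 54, 79, 135.
BamHI cuts after the first base of each site, so after positions 38, 54, 79, 135.
SphI sites (GCATGC) start at positions 47, 120.
SphI cuts after base 5 of each site (before the last base), so after positions 51, 124.
Combined cut positions: 38, 51, 54, 79, 124, 135.
Linear molecule, 6 cuts → 7 fragments:
  1–38 → 38 bp
  39–51 → 13 bp
  52–54 → 3 bp
  55–79 → 25 bp
  80–124 → 45 bp
  125–135 → 11 bp
  136–159 → 24 bp
Sorted largest to smallest: 45, 38, 25, 24, 13, 11, 3 bp.

45, 38, 25, 24, 13, 11, 3 bp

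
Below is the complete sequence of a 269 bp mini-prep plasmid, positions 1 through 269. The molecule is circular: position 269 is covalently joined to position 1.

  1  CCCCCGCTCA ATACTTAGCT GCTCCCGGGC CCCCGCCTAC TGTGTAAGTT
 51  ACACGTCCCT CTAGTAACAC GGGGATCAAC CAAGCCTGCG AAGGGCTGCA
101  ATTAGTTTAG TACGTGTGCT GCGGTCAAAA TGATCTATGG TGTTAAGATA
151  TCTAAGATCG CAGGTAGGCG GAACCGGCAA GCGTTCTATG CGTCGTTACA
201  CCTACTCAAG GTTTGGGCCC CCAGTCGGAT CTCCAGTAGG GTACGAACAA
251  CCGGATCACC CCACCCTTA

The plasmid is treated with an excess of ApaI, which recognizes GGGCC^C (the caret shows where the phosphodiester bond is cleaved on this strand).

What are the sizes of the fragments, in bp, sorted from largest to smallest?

188, 81 bp

ApaI sites (GGGCCC) start at positions 27, 215.
ApaI cuts after base 5 of each site (before the last base), so after positions 31, 219.
Circular molecule, 2 cuts → 2 fragments:
  32–219 → 188 bp
  220–269 then 1–31 → 50 + 31 = 81 bp
Sorted largest to smallest: 188, 81 bp.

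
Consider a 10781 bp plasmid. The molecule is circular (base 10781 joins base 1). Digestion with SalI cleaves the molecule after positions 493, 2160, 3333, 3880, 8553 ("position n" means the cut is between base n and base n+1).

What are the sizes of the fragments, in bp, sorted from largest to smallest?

Circular molecule, 5 cuts → 5 fragments:
  2160 − 493 = 1667 bp
  3333 − 2160 = 1173 bp
  3880 − 3333 = 547 bp
  8553 − 3880 = 4673 bp
  wrap: 10781 − 8553 + 493 = 2721 bp
Sorted largest to smallest: 4673, 2721, 1667, 1173, 547 bp.

4673, 2721, 1667, 1173, 547 bp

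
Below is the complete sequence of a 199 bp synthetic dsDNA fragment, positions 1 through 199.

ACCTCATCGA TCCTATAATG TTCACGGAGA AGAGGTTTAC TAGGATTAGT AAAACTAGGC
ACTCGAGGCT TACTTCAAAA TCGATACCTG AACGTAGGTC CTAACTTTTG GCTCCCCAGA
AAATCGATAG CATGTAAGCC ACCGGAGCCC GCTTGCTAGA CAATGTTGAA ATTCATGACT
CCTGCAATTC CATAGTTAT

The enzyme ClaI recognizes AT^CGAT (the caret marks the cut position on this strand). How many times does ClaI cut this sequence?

ATCGAT occurs starting at positions 6, 80, 123.
ClaI cuts at 3 sites.

3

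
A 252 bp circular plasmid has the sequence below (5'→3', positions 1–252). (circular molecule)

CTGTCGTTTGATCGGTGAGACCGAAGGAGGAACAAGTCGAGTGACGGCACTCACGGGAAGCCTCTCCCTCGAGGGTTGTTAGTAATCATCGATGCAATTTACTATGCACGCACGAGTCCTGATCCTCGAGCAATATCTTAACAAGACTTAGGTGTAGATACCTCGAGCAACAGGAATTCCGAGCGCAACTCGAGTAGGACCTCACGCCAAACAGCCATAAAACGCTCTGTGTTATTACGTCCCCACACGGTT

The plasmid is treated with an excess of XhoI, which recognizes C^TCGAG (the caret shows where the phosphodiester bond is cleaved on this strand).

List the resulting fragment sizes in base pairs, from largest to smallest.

131, 57, 37, 27 bp

XhoI sites (CTCGAG) start at positions 68, 125, 162, 189.
XhoI cuts after the first base of each site, so after positions 68, 125, 162, 189.
Circular molecule, 4 cuts → 4 fragments:
  69–125 → 57 bp
  126–162 → 37 bp
  163–189 → 27 bp
  190–252 then 1–68 → 63 + 68 = 131 bp
Sorted largest to smallest: 131, 57, 37, 27 bp.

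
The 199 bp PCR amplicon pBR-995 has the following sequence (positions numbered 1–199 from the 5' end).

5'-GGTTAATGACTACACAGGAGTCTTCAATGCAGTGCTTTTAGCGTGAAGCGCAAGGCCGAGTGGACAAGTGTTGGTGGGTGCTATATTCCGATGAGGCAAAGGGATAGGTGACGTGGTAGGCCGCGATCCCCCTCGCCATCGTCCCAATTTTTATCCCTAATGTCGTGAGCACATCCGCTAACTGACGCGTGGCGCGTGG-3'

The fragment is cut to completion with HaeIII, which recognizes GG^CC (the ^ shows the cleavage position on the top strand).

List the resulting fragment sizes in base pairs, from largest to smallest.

HaeIII sites (GGCC) start at positions 54, 119.
HaeIII cuts after base 2 of each site, so after positions 55, 120.
Linear molecule, 2 cuts → 3 fragments:
  1–55 → 55 bp
  56–120 → 65 bp
  121–199 → 79 bp
Sorted largest to smallest: 79, 65, 55 bp.

79, 65, 55 bp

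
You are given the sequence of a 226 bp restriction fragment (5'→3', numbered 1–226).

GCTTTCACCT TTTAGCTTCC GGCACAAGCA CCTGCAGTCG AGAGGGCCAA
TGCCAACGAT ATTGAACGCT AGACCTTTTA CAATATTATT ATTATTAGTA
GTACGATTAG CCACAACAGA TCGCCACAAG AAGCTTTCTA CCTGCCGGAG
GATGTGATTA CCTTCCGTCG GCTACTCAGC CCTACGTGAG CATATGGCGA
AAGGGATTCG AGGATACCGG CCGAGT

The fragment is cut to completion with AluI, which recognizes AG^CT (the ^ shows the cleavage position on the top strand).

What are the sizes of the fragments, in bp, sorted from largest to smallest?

AluI sites (AGCT) start at positions 14, 132.
AluI cuts after base 2 of each site, so after positions 15, 133.
Linear molecule, 2 cuts → 3 fragments:
  1–15 → 15 bp
  16–133 → 118 bp
  134–226 → 93 bp
Sorted largest to smallest: 118, 93, 15 bp.

118, 93, 15 bp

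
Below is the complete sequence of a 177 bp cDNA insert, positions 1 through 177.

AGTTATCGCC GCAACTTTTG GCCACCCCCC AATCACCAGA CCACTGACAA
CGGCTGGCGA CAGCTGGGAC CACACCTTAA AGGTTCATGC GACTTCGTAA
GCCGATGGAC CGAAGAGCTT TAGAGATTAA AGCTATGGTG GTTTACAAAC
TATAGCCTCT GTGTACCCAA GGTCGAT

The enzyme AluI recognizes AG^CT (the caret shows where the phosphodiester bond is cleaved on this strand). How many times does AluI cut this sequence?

AGCT occurs starting at positions 62, 116, 131.
AluI cuts at 3 sites.

3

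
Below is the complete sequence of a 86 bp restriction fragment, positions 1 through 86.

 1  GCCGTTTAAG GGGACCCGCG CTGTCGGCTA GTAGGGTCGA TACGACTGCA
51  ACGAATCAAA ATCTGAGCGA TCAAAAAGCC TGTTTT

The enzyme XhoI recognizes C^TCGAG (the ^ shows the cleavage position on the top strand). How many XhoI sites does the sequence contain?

0

No occurrence of CTCGAG is present in the sequence.
XhoI does not cut: 0 sites.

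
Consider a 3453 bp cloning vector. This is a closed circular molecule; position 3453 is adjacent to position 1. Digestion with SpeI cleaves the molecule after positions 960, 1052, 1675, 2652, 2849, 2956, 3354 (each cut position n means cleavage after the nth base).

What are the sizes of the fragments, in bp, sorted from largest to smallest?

1059, 977, 623, 398, 197, 107, 92 bp

Circular molecule, 7 cuts → 7 fragments:
  1052 − 960 = 92 bp
  1675 − 1052 = 623 bp
  2652 − 1675 = 977 bp
  2849 − 2652 = 197 bp
  2956 − 2849 = 107 bp
  3354 − 2956 = 398 bp
  wrap: 3453 − 3354 + 960 = 1059 bp
Sorted largest to smallest: 1059, 977, 623, 398, 197, 107, 92 bp.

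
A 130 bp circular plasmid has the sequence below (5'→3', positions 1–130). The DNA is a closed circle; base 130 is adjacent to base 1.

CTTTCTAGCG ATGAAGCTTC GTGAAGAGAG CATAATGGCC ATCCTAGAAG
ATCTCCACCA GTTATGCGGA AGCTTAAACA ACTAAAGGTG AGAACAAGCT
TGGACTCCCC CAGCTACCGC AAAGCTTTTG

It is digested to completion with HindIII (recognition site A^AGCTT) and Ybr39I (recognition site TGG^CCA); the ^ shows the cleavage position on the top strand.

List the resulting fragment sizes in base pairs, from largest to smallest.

HindIII sites (AAGCTT) start at positions 14, 70, 96, 122.
HindIII cuts after the first base of each site, so after positions 14, 70, 96, 122.
The Ybr39I site (TGGCCA) starts at position 36.
Ybr39I cuts after base 3 of each site, so after position 38.
Combined cut positions: 14, 38, 70, 96, 122.
Circular molecule, 5 cuts → 5 fragments:
  15–38 → 24 bp
  39–70 → 32 bp
  71–96 → 26 bp
  97–122 → 26 bp
  123–130 then 1–14 → 8 + 14 = 22 bp
Sorted largest to smallest: 32, 26, 26, 24, 22 bp.

32, 26, 26, 24, 22 bp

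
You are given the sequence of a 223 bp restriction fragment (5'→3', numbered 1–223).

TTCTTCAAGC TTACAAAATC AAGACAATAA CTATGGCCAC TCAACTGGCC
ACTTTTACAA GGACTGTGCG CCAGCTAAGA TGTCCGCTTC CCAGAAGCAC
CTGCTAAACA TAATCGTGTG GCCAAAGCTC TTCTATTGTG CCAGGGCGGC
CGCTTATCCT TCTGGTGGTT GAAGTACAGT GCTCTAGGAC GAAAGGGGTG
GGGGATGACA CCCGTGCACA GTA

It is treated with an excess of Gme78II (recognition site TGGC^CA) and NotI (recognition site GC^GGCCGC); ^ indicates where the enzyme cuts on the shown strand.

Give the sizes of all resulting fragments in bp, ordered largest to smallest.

76, 73, 37, 25, 12 bp

Gme78II sites (TGGCCA) start at positions 34, 46, 119.
Gme78II cuts after base 4 of each site, so after positions 37, 49, 122.
The NotI site (GCGGCCGC) starts at position 146.
NotI cuts after base 2 of each site, so after position 147.
Combined cut positions: 37, 49, 122, 147.
Linear molecule, 4 cuts → 5 fragments:
  1–37 → 37 bp
  38–49 → 12 bp
  50–122 → 73 bp
  123–147 → 25 bp
  148–223 → 76 bp
Sorted largest to smallest: 76, 73, 37, 25, 12 bp.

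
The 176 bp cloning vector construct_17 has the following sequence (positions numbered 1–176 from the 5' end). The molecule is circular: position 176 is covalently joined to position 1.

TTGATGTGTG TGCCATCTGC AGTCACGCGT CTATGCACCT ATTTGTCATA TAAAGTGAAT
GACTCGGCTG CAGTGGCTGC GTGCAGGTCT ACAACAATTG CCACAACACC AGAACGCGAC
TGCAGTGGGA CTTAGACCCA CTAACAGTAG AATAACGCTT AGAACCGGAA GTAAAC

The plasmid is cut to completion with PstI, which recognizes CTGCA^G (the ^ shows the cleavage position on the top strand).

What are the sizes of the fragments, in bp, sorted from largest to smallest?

73, 52, 51 bp

PstI sites (CTGCAG) start at positions 17, 68, 120.
PstI cuts after base 5 of each site (before the last base), so after positions 21, 72, 124.
Circular molecule, 3 cuts → 3 fragments:
  22–72 → 51 bp
  73–124 → 52 bp
  125–176 then 1–21 → 52 + 21 = 73 bp
Sorted largest to smallest: 73, 52, 51 bp.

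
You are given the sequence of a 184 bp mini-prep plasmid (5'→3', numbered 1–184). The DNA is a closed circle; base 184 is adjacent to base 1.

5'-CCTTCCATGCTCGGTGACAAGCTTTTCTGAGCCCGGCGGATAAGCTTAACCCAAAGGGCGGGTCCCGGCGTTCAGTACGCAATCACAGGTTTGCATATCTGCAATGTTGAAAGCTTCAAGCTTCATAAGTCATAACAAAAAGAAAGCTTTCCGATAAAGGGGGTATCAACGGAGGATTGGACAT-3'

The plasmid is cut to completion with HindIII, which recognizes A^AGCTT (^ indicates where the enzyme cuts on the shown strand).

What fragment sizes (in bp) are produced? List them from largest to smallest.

69, 59, 26, 23, 7 bp

HindIII sites (AAGCTT) start at positions 19, 42, 111, 118, 144.
HindIII cuts after the first base of each site, so after positions 19, 42, 111, 118, 144.
Circular molecule, 5 cuts → 5 fragments:
  20–42 → 23 bp
  43–111 → 69 bp
  112–118 → 7 bp
  119–144 → 26 bp
  145–184 then 1–19 → 40 + 19 = 59 bp
Sorted largest to smallest: 69, 59, 26, 23, 7 bp.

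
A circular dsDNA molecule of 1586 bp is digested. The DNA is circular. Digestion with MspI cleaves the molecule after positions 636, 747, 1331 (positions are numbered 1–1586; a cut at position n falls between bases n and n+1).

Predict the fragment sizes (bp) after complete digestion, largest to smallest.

Circular molecule, 3 cuts → 3 fragments:
  747 − 636 = 111 bp
  1331 − 747 = 584 bp
  wrap: 1586 − 1331 + 636 = 891 bp
Sorted largest to smallest: 891, 584, 111 bp.

891, 584, 111 bp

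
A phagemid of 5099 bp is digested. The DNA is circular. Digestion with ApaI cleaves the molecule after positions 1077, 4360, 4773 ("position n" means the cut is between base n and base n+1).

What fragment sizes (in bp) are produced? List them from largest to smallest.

Circular molecule, 3 cuts → 3 fragments:
  4360 − 1077 = 3283 bp
  4773 − 4360 = 413 bp
  wrap: 5099 − 4773 + 1077 = 1403 bp
Sorted largest to smallest: 3283, 1403, 413 bp.

3283, 1403, 413 bp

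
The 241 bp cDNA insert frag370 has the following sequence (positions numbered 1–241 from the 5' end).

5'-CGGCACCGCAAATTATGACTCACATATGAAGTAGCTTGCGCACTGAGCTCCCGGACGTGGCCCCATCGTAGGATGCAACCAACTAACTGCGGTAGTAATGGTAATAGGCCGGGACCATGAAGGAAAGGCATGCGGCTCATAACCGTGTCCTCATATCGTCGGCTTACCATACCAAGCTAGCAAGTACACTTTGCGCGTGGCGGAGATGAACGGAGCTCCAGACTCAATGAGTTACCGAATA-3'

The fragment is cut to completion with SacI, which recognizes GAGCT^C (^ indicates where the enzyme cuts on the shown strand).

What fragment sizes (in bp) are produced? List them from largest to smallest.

SacI sites (GAGCTC) start at positions 45, 213.
SacI cuts after base 5 of each site (before the last base), so after positions 49, 217.
Linear molecule, 2 cuts → 3 fragments:
  1–49 → 49 bp
  50–217 → 168 bp
  218–241 → 24 bp
Sorted largest to smallest: 168, 49, 24 bp.

168, 49, 24 bp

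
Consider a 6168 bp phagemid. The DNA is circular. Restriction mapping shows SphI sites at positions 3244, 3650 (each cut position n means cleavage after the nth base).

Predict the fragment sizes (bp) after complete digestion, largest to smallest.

5762, 406 bp

Circular molecule, 2 cuts → 2 fragments:
  3650 − 3244 = 406 bp
  wrap: 6168 − 3650 + 3244 = 5762 bp
Sorted largest to smallest: 5762, 406 bp.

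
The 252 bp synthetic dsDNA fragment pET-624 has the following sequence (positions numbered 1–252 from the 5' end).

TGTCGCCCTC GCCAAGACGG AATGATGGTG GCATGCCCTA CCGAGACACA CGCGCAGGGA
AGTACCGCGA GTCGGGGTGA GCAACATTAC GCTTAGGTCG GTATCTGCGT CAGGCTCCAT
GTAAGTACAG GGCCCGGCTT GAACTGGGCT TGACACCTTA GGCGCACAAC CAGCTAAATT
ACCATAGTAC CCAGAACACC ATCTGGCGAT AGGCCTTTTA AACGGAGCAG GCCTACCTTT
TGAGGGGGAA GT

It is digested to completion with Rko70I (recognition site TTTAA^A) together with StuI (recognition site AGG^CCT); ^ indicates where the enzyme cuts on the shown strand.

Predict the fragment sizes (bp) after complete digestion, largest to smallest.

213, 21, 10, 8 bp

The Rko70I site (TTTAAA) starts at position 217.
Rko70I cuts after base 5 of each site (before the last base), so after position 221.
StuI sites (AGGCCT) start at positions 211, 229.
StuI cuts after base 3 of each site, so after positions 213, 231.
Combined cut positions: 213, 221, 231.
Linear molecule, 3 cuts → 4 fragments:
  1–213 → 213 bp
  214–221 → 8 bp
  222–231 → 10 bp
  232–252 → 21 bp
Sorted largest to smallest: 213, 21, 10, 8 bp.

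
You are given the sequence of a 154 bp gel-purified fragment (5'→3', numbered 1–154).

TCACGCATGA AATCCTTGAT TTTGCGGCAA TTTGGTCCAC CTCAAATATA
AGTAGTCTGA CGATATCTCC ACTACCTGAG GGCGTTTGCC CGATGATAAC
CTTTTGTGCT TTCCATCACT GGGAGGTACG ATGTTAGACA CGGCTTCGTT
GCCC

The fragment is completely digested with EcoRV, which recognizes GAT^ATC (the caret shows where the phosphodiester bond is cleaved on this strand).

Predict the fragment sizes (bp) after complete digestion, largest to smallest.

The EcoRV site (GATATC) starts at position 62.
EcoRV cuts after base 3 of each site, so after position 64.
Linear molecule, 1 cut → 2 fragments:
  1–64 → 64 bp
  65–154 → 90 bp
Sorted largest to smallest: 90, 64 bp.

90, 64 bp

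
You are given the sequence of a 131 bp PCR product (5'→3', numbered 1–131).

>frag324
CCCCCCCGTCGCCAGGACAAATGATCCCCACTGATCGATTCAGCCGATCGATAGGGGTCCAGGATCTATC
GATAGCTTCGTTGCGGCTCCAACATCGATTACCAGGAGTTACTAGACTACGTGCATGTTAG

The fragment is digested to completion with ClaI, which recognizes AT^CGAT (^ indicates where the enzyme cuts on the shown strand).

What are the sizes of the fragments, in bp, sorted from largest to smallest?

ClaI sites (ATCGAT) start at positions 34, 47, 68, 94.
ClaI cuts after base 2 of each site, so after positions 35, 48, 69, 95.
Linear molecule, 4 cuts → 5 fragments:
  1–35 → 35 bp
  36–48 → 13 bp
  49–69 → 21 bp
  70–95 → 26 bp
  96–131 → 36 bp
Sorted largest to smallest: 36, 35, 26, 21, 13 bp.

36, 35, 26, 21, 13 bp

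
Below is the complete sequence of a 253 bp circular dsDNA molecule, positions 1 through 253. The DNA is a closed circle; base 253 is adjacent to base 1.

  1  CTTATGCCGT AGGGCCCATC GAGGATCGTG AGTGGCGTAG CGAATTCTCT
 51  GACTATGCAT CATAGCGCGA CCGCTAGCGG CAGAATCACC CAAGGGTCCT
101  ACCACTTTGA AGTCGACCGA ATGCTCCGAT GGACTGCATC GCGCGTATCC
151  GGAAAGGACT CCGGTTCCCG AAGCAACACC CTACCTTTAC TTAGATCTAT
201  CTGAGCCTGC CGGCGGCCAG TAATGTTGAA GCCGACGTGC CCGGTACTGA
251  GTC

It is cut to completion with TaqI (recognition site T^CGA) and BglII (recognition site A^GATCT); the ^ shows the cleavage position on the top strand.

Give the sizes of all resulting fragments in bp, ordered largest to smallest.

94, 80, 79 bp

TaqI sites (TCGA) start at positions 19, 113.
TaqI cuts after the first base of each site, so after positions 19, 113.
The BglII site (AGATCT) starts at position 193.
BglII cuts after the first base of each site, so after position 193.
Combined cut positions: 19, 113, 193.
Circular molecule, 3 cuts → 3 fragments:
  20–113 → 94 bp
  114–193 → 80 bp
  194–253 then 1–19 → 60 + 19 = 79 bp
Sorted largest to smallest: 94, 80, 79 bp.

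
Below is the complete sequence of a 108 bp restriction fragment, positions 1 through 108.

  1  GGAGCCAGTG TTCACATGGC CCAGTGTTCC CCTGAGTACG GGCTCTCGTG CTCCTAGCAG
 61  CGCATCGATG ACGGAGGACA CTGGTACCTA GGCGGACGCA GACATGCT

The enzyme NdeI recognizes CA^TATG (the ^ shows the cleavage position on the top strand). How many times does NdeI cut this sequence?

No occurrence of CATATG is present in the sequence.
NdeI does not cut: 0 sites.

0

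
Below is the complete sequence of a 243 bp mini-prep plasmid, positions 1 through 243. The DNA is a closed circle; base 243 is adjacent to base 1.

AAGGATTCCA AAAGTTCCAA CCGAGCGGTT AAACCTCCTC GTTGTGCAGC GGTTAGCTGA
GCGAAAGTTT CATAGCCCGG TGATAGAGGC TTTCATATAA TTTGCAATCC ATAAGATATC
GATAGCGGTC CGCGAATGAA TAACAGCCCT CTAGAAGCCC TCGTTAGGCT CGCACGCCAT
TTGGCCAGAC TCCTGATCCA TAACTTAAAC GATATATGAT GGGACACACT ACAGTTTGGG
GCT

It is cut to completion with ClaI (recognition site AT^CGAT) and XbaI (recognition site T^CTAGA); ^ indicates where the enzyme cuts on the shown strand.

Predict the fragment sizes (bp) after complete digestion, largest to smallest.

The ClaI site (ATCGAT) starts at position 118.
ClaI cuts after base 2 of each site, so after position 119.
The XbaI site (TCTAGA) starts at position 150.
XbaI cuts after the first base of each site, so after position 150.
Combined cut positions: 119, 150.
Circular molecule, 2 cuts → 2 fragments:
  120–150 → 31 bp
  151–243 then 1–119 → 93 + 119 = 212 bp
Sorted largest to smallest: 212, 31 bp.

212, 31 bp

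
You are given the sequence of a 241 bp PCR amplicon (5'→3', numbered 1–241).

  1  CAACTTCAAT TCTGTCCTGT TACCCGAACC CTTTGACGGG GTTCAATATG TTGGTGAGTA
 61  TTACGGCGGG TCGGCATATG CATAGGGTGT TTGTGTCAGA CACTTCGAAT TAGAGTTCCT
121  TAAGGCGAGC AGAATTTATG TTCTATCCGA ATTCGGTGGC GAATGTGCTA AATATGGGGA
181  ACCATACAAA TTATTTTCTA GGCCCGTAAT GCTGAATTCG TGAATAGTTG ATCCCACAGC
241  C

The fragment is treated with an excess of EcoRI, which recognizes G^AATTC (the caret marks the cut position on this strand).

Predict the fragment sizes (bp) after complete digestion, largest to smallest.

EcoRI sites (GAATTC) start at positions 149, 214.
EcoRI cuts after the first base of each site, so after positions 149, 214.
Linear molecule, 2 cuts → 3 fragments:
  1–149 → 149 bp
  150–214 → 65 bp
  215–241 → 27 bp
Sorted largest to smallest: 149, 65, 27 bp.

149, 65, 27 bp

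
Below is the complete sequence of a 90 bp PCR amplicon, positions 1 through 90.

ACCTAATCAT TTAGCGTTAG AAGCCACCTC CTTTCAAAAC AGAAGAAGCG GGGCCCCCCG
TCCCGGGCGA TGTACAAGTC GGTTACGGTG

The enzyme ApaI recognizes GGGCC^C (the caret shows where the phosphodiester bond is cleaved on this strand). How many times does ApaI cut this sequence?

1

GGGCCC occurs starting at position 51.
ApaI cuts at 1 site.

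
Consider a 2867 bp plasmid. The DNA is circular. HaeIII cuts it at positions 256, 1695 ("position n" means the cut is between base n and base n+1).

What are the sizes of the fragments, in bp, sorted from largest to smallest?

Circular molecule, 2 cuts → 2 fragments:
  1695 − 256 = 1439 bp
  wrap: 2867 − 1695 + 256 = 1428 bp
Sorted largest to smallest: 1439, 1428 bp.

1439, 1428 bp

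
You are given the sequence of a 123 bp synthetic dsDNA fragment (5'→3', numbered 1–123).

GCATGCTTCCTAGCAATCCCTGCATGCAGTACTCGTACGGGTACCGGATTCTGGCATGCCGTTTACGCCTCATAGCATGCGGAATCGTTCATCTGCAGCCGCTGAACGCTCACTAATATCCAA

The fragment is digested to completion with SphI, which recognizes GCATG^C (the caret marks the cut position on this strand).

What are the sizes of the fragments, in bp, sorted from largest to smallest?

SphI sites (GCATGC) start at positions 1, 22, 54, 75.
SphI cuts after base 5 of each site (before the last base), so after positions 5, 26, 58, 79.
Linear molecule, 4 cuts → 5 fragments:
  1–5 → 5 bp
  6–26 → 21 bp
  27–58 → 32 bp
  59–79 → 21 bp
  80–123 → 44 bp
Sorted largest to smallest: 44, 32, 21, 21, 5 bp.

44, 32, 21, 21, 5 bp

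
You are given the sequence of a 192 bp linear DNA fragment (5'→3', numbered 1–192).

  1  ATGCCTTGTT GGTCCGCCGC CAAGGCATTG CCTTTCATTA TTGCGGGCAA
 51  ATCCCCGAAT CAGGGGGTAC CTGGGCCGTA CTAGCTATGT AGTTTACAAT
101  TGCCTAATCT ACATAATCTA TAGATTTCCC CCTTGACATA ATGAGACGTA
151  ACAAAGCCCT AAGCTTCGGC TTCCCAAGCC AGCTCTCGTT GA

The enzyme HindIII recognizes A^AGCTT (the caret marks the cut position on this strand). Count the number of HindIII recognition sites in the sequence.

AAGCTT occurs starting at position 161.
HindIII cuts at 1 site.

1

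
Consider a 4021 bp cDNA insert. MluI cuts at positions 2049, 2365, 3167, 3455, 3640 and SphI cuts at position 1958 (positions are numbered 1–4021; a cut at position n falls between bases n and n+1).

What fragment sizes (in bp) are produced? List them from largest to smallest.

1958, 802, 381, 316, 288, 185, 91 bp

Combined cut positions (sorted): 1958, 2049, 2365, 3167, 3455, 3640.
Linear molecule, 6 cuts → 7 fragments:
  1958 − 0 = 1958 bp
  2049 − 1958 = 91 bp
  2365 − 2049 = 316 bp
  3167 − 2365 = 802 bp
  3455 − 3167 = 288 bp
  3640 − 3455 = 185 bp
  4021 − 3640 = 381 bp
Sorted largest to smallest: 1958, 802, 381, 316, 288, 185, 91 bp.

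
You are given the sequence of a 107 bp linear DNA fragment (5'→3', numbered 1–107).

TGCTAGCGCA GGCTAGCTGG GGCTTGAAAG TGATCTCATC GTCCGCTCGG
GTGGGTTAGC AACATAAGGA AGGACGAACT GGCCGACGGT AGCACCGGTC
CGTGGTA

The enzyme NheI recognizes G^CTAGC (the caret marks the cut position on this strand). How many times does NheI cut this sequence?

2

GCTAGC occurs starting at positions 2, 12.
NheI cuts at 2 sites.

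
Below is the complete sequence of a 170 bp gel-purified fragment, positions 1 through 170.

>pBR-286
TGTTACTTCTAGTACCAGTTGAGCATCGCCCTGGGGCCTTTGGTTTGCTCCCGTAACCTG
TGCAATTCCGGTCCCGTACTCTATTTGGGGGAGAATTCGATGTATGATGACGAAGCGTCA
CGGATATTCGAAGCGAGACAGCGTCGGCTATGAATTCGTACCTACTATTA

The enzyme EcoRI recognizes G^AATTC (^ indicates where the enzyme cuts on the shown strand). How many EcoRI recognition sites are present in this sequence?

GAATTC occurs starting at positions 93, 152.
EcoRI cuts at 2 sites.

2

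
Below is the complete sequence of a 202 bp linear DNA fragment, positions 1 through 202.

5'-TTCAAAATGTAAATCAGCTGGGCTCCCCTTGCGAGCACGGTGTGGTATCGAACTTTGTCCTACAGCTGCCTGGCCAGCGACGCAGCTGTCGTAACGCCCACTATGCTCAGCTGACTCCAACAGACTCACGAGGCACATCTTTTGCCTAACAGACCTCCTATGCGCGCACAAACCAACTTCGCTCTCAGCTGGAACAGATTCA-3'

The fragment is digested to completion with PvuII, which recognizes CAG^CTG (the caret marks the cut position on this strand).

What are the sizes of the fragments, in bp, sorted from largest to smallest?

78, 48, 25, 20, 17, 14 bp

PvuII sites (CAGCTG) start at positions 15, 63, 83, 108, 186.
PvuII cuts after base 3 of each site, so after positions 17, 65, 85, 110, 188.
Linear molecule, 5 cuts → 6 fragments:
  1–17 → 17 bp
  18–65 → 48 bp
  66–85 → 20 bp
  86–110 → 25 bp
  111–188 → 78 bp
  189–202 → 14 bp
Sorted largest to smallest: 78, 48, 25, 20, 17, 14 bp.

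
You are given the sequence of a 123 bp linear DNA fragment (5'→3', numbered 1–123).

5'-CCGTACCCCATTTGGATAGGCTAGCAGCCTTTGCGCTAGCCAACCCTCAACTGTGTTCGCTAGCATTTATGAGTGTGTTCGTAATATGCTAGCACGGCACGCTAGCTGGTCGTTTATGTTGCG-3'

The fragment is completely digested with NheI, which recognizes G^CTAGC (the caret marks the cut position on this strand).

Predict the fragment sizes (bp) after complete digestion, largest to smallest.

29, 24, 22, 20, 15, 13 bp

NheI sites (GCTAGC) start at positions 20, 35, 59, 88, 101.
NheI cuts after the first base of each site, so after positions 20, 35, 59, 88, 101.
Linear molecule, 5 cuts → 6 fragments:
  1–20 → 20 bp
  21–35 → 15 bp
  36–59 → 24 bp
  60–88 → 29 bp
  89–101 → 13 bp
  102–123 → 22 bp
Sorted largest to smallest: 29, 24, 22, 20, 15, 13 bp.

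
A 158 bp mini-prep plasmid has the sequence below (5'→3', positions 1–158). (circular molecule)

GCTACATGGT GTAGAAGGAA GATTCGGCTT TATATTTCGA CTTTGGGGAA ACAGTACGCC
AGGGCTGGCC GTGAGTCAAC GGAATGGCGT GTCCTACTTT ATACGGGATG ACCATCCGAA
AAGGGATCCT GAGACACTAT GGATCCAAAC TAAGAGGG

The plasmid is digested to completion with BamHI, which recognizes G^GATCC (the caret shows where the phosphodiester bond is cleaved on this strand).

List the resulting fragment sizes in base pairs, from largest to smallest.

141, 17 bp

BamHI sites (GGATCC) start at positions 124, 141.
BamHI cuts after the first base of each site, so after positions 124, 141.
Circular molecule, 2 cuts → 2 fragments:
  125–141 → 17 bp
  142–158 then 1–124 → 17 + 124 = 141 bp
Sorted largest to smallest: 141, 17 bp.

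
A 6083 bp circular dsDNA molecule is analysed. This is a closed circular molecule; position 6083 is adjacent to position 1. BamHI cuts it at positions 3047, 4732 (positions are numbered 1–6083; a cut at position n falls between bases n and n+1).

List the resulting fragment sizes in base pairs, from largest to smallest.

Circular molecule, 2 cuts → 2 fragments:
  4732 − 3047 = 1685 bp
  wrap: 6083 − 4732 + 3047 = 4398 bp
Sorted largest to smallest: 4398, 1685 bp.

4398, 1685 bp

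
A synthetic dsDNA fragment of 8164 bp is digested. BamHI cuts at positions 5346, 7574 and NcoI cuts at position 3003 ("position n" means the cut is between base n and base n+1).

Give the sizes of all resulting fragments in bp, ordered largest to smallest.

3003, 2343, 2228, 590 bp

Combined cut positions (sorted): 3003, 5346, 7574.
Linear molecule, 3 cuts → 4 fragments:
  3003 − 0 = 3003 bp
  5346 − 3003 = 2343 bp
  7574 − 5346 = 2228 bp
  8164 − 7574 = 590 bp
Sorted largest to smallest: 3003, 2343, 2228, 590 bp.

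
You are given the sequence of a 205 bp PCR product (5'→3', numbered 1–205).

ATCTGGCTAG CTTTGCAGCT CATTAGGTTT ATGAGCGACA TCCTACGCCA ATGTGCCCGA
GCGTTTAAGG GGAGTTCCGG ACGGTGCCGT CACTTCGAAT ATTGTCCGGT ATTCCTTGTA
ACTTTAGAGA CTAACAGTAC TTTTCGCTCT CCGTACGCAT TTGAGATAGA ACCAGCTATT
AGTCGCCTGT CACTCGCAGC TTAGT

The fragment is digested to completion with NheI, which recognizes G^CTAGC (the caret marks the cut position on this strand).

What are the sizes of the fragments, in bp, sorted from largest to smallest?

The NheI site (GCTAGC) starts at position 6.
NheI cuts after the first base of each site, so after position 6.
Linear molecule, 1 cut → 2 fragments:
  1–6 → 6 bp
  7–205 → 199 bp
Sorted largest to smallest: 199, 6 bp.

199, 6 bp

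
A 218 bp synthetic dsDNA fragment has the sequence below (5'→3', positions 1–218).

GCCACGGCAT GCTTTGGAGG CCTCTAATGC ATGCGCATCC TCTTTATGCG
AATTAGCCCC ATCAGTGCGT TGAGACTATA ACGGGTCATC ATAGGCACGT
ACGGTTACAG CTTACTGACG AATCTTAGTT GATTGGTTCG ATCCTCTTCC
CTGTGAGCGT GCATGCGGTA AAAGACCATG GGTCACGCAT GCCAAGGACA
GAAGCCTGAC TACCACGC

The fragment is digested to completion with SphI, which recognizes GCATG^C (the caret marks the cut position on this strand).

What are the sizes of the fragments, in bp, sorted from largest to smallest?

132, 27, 26, 22, 11 bp

SphI sites (GCATGC) start at positions 7, 29, 161, 187.
SphI cuts after base 5 of each site (before the last base), so after positions 11, 33, 165, 191.
Linear molecule, 4 cuts → 5 fragments:
  1–11 → 11 bp
  12–33 → 22 bp
  34–165 → 132 bp
  166–191 → 26 bp
  192–218 → 27 bp
Sorted largest to smallest: 132, 27, 26, 22, 11 bp.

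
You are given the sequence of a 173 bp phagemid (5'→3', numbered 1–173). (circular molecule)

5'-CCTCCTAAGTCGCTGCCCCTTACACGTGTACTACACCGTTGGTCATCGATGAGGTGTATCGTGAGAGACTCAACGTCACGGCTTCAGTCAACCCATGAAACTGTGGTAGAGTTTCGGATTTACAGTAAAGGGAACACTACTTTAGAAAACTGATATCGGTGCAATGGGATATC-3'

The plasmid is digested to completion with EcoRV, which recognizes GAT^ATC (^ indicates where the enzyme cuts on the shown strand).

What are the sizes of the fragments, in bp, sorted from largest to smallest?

EcoRV sites (GATATC) start at positions 152, 168.
EcoRV cuts after base 3 of each site, so after positions 154, 170.
Circular molecule, 2 cuts → 2 fragments:
  155–170 → 16 bp
  171–173 then 1–154 → 3 + 154 = 157 bp
Sorted largest to smallest: 157, 16 bp.

157, 16 bp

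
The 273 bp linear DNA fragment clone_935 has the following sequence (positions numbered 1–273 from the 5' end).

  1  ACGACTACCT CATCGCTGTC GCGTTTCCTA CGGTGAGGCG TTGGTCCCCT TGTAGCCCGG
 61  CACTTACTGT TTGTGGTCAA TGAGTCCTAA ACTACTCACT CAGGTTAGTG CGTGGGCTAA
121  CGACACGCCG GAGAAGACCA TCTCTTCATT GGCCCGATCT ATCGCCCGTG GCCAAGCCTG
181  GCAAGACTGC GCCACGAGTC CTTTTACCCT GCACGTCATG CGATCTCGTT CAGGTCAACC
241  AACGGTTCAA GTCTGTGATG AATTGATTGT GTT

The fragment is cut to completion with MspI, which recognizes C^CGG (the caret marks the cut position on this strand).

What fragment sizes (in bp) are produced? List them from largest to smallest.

MspI sites (CCGG) start at positions 57, 128.
MspI cuts after the first base of each site, so after positions 57, 128.
Linear molecule, 2 cuts → 3 fragments:
  1–57 → 57 bp
  58–128 → 71 bp
  129–273 → 145 bp
Sorted largest to smallest: 145, 71, 57 bp.

145, 71, 57 bp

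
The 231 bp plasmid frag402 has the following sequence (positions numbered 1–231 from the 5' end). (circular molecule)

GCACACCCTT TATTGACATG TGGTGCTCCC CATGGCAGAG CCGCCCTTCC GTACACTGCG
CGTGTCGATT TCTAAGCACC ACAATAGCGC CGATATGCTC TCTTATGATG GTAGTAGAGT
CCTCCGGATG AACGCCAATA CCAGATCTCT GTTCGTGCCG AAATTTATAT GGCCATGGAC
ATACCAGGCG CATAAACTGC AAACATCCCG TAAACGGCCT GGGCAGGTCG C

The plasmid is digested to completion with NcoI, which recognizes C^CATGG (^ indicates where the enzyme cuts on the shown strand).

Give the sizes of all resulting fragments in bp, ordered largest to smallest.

NcoI sites (CCATGG) start at positions 30, 173.
NcoI cuts after the first base of each site, so after positions 30, 173.
Circular molecule, 2 cuts → 2 fragments:
  31–173 → 143 bp
  174–231 then 1–30 → 58 + 30 = 88 bp
Sorted largest to smallest: 143, 88 bp.

143, 88 bp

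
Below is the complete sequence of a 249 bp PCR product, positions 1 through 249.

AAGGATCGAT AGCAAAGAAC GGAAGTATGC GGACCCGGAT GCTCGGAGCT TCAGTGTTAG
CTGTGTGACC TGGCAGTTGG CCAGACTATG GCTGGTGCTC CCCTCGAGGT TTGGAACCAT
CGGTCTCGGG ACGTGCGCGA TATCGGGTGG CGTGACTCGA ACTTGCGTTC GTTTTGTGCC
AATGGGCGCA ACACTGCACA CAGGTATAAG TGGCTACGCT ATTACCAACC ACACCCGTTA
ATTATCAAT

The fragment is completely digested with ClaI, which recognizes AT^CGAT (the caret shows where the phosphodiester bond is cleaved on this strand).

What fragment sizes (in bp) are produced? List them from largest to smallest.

243, 6 bp

The ClaI site (ATCGAT) starts at position 5.
ClaI cuts after base 2 of each site, so after position 6.
Linear molecule, 1 cut → 2 fragments:
  1–6 → 6 bp
  7–249 → 243 bp
Sorted largest to smallest: 243, 6 bp.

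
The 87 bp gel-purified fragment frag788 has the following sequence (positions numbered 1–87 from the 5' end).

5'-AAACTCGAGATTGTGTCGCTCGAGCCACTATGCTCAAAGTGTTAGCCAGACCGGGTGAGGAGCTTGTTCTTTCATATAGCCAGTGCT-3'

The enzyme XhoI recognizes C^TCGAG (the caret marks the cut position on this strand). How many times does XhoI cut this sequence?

2

CTCGAG occurs starting at positions 4, 19.
XhoI cuts at 2 sites.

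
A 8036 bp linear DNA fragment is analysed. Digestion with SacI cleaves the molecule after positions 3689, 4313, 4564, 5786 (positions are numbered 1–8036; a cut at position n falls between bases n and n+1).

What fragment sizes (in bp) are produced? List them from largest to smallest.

Linear molecule, 4 cuts → 5 fragments:
  3689 − 0 = 3689 bp
  4313 − 3689 = 624 bp
  4564 − 4313 = 251 bp
  5786 − 4564 = 1222 bp
  8036 − 5786 = 2250 bp
Sorted largest to smallest: 3689, 2250, 1222, 624, 251 bp.

3689, 2250, 1222, 624, 251 bp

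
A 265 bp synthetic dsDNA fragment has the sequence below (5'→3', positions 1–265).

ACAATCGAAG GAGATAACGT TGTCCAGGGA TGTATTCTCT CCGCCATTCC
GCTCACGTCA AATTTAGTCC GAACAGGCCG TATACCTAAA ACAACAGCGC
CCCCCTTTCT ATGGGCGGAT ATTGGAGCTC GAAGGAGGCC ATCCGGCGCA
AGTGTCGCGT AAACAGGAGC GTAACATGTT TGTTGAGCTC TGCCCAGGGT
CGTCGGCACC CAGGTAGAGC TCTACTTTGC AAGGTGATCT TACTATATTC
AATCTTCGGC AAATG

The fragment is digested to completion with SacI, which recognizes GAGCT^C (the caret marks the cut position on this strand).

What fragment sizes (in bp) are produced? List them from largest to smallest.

SacI sites (GAGCTC) start at positions 125, 185, 217.
SacI cuts after base 5 of each site (before the last base), so after positions 129, 189, 221.
Linear molecule, 3 cuts → 4 fragments:
  1–129 → 129 bp
  130–189 → 60 bp
  190–221 → 32 bp
  222–265 → 44 bp
Sorted largest to smallest: 129, 60, 44, 32 bp.

129, 60, 44, 32 bp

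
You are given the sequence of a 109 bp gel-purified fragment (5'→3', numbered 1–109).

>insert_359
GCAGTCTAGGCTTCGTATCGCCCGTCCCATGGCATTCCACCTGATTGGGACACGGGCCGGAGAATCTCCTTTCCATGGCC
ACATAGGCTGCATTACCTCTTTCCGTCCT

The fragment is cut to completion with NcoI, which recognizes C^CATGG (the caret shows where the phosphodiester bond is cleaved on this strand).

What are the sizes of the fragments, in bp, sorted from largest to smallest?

46, 36, 27 bp

NcoI sites (CCATGG) start at positions 27, 73.
NcoI cuts after the first base of each site, so after positions 27, 73.
Linear molecule, 2 cuts → 3 fragments:
  1–27 → 27 bp
  28–73 → 46 bp
  74–109 → 36 bp
Sorted largest to smallest: 46, 36, 27 bp.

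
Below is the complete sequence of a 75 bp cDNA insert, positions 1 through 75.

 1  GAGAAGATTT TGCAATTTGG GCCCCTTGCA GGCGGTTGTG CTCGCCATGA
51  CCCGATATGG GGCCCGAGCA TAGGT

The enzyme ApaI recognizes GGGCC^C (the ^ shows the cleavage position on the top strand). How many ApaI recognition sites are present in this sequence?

GGGCCC occurs starting at positions 19, 60.
ApaI cuts at 2 sites.

2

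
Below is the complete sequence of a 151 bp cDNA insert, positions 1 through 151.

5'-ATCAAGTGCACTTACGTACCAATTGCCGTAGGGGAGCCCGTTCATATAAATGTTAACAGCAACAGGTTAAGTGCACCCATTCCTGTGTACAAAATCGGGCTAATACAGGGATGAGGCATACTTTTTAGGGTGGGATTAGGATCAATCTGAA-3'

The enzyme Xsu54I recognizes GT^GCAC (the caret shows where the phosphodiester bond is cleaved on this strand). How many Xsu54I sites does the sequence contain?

2

GTGCAC occurs starting at positions 6, 71.
Xsu54I cuts at 2 sites.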